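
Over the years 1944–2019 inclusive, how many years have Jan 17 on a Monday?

11

Track Jan 17's weekday year by year (advancing +1, or +2 across a Feb 29):
  1944: Mon ✓  1945: Wed (+2)  1946: Thu (+1)  1947: Fri (+1)  1948: Sat (+1)
  1949: Mon (+2) ✓  1950: Tue (+1)  1951: Wed (+1)  1952: Thu (+1)  1953: Sat (+2)
  1954: Sun (+1)  1955: Mon (+1) ✓  1956: Tue (+1)  1957: Thu (+2)  … (48 more years) …
  2006: Tue (+1)  2007: Wed (+1)  2008: Thu (+1)  2009: Sat (+2)  2010: Sun (+1)
  2011: Mon (+1) ✓  2012: Tue (+1)  2013: Thu (+2)  2014: Fri (+1)  2015: Sat (+1)
  2016: Sun (+1)  2017: Tue (+2)  2018: Wed (+1)  2019: Thu (+1)
Monday years: 1944, 1949, 1955, 1966, 1972, 1977, 1983, 1994, 2000, 2005, 2011 — 11 in total.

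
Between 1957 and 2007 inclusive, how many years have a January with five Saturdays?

21

January has 31 days; it has five Saturdays when Saturday falls among the first (month-length − 28) days — i.e. when January 1 is one of Saturday/Friday/Thursday.
January 1 by year: 1957:Tue 1958:Wed 1959:Thu✓ 1960:Fri✓ 1961:Sun 1962:Mon 1963:Tue 1964:Wed 1965:Fri✓ 1966:Sat✓ 1967:Sun 1968:Mon 1969:Wed 1970:Thu✓ 1971:Fri✓ …(21 more)… 1993:Fri✓ 1994:Sat✓ 1995:Sun 1996:Mon 1997:Wed 1998:Thu✓ 1999:Fri✓ 2000:Sat✓ 2001:Mon 2002:Tue 2003:Wed 2004:Thu✓ 2005:Sat✓ 2006:Sun 2007:Mon
Years with five Saturdays: 1959, 1960, 1965, 1966, 1970, 1971, 1972, 1976, 1977, 1981, 1982, 1983, 1987, 1988, 1993, 1994, 1998, 1999, 2000, 2004, 2005 → 21.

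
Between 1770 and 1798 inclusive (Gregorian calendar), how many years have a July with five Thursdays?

12

July has 31 days; it has five Thursdays when Thursday falls among the first (month-length − 28) days — i.e. when July 1 is one of Thursday/Wednesday/Tuesday.
July 1 by year: 1770:Sun 1771:Mon 1772:Wed✓ 1773:Thu✓ 1774:Fri 1775:Sat 1776:Mon 1777:Tue✓ 1778:Wed✓ 1779:Thu✓ 1780:Sat 1781:Sun 1782:Mon 1783:Tue✓ 1784:Thu✓ 1785:Fri 1786:Sat 1787:Sun 1788:Tue✓ 1789:Wed✓ 1790:Thu✓ 1791:Fri 1792:Sun 1793:Mon 1794:Tue✓ 1795:Wed✓ 1796:Fri 1797:Sat 1798:Sun
Years with five Thursdays: 1772, 1773, 1777, 1778, 1779, 1783, 1784, 1788, 1789, 1790, 1794, 1795 → 12.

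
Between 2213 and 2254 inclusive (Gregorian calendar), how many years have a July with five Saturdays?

July has 31 days; it has five Saturdays when Saturday falls among the first (month-length − 28) days — i.e. when July 1 is one of Saturday/Friday/Thursday.
July 1 by year: 2213:Thu✓ 2214:Fri✓ 2215:Sat✓ 2216:Mon 2217:Tue 2218:Wed 2219:Thu✓ 2220:Sat✓ 2221:Sun 2222:Mon 2223:Tue 2224:Thu✓ 2225:Fri✓ 2226:Sat✓ 2227:Sun …(12 more)… 2240:Wed 2241:Thu✓ 2242:Fri✓ 2243:Sat✓ 2244:Mon 2245:Tue 2246:Wed 2247:Thu✓ 2248:Sat✓ 2249:Sun 2250:Mon 2251:Tue 2252:Thu✓ 2253:Fri✓ 2254:Sat✓
Years with five Saturdays: 2213, 2214, 2215, 2219, 2220, 2224, 2225, 2226, 2230, 2231, 2236, 2237, 2241, 2242, 2243, 2247, 2248, 2252, 2253, 2254 → 20.

20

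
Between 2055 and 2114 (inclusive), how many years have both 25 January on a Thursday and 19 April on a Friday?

1

Check each year's weekday for 25 January and 19 April:
  2055: Mon/Mon  2056: Tue/Wed  2057: Thu/Thu  2058: Fri/Fri  2059: Sat/Sat  2060: Sun/Mon  2061: Tue/Tue  2062: Wed/Wed  2063: Thu/Thu  2064: Fri/Sat  2065: Sun/Sun  2066: Mon/Mon  2067: Tue/Tue  2068: Wed/Thu  …(32 more)…  2101: Tue/Tue  2102: Wed/Wed  2103: Thu/Thu  2104: Fri/Sat  2105: Sun/Sun  2106: Mon/Mon  2107: Tue/Tue  2108: Wed/Thu  2109: Fri/Fri  2110: Sat/Sat  2111: Sun/Sun  2112: Mon/Tue  2113: Wed/Wed  2114: Thu/Thu
Both conditions hold in: 2080 — 1.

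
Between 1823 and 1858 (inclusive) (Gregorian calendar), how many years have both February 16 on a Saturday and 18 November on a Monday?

Check each year's weekday for February 16 and 18 November:
  1823: Sun/Tue  1824: Mon/Thu  1825: Wed/Fri  1826: Thu/Sat  1827: Fri/Sun  1828: Sat/Tue  1829: Mon/Wed  1830: Tue/Thu  1831: Wed/Fri  1832: Thu/Sun  1833: Sat/Mon ✓  1834: Sun/Tue  1835: Mon/Wed  1836: Tue/Fri  …(8 more)…  1845: Sun/Tue  1846: Mon/Wed  1847: Tue/Thu  1848: Wed/Sat  1849: Fri/Sun  1850: Sat/Mon ✓  1851: Sun/Tue  1852: Mon/Thu  1853: Wed/Fri  1854: Thu/Sat  1855: Fri/Sun  1856: Sat/Tue  1857: Mon/Wed  1858: Tue/Thu
Both conditions hold in: 1833, 1839, 1850 — 3.

3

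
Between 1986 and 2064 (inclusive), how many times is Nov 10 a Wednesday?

11

Track Nov 10's weekday year by year (advancing +1, or +2 across a Feb 29):
  1986: Mon  1987: Tue (+1)  1988: Thu (+2)  1989: Fri (+1)  1990: Sat (+1)
  1991: Sun (+1)  1992: Tue (+2)  1993: Wed (+1) ✓  1994: Thu (+1)  1995: Fri (+1)
  1996: Sun (+2)  1997: Mon (+1)  1998: Tue (+1)  1999: Wed (+1) ✓  … (51 more years) …
  2051: Fri (+1)  2052: Sun (+2)  2053: Mon (+1)  2054: Tue (+1)  2055: Wed (+1) ✓
  2056: Fri (+2)  2057: Sat (+1)  2058: Sun (+1)  2059: Mon (+1)  2060: Wed (+2) ✓
  2061: Thu (+1)  2062: Fri (+1)  2063: Sat (+1)  2064: Mon (+2)
Wednesday years: 1993, 1999, 2004, 2010, 2021, 2027, 2032, 2038, 2049, 2055, 2060 — 11 in total.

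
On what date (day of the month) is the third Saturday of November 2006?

18

November 1, 2006 is a Wednesday, so the first Saturday is the 4th.
The third Saturday is 4 + 14 = 18.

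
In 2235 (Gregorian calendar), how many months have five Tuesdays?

4

A month of length L has five Tuesdays iff its first Tuesday is on day ≤ L−28 (so day 1–3 in a 31-day month, 1–2 in a 30-day month, day 1 in a leap February).
Checking each month of 2235: Jan starts Thu (31d); Feb starts Sun (28d); Mar starts Sun (31d) ✓; Apr starts Wed (30d); May starts Fri (31d); Jun starts Mon (30d) ✓; Jul starts Wed (31d); Aug starts Sat (31d); Sep starts Tue (30d) ✓; Oct starts Thu (31d); Nov starts Sun (30d); Dec starts Tue (31d) ✓.
Five-Tuesday months: March, June, September, December → 4.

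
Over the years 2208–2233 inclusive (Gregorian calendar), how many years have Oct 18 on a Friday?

Track Oct 18's weekday year by year (advancing +1, or +2 across a Feb 29):
  2208: Tue  2209: Wed (+1)  2210: Thu (+1)  2211: Fri (+1) ✓  2212: Sun (+2)
  2213: Mon (+1)  2214: Tue (+1)  2215: Wed (+1)  2216: Fri (+2) ✓  2217: Sat (+1)
  2218: Sun (+1)  2219: Mon (+1)  2220: Wed (+2)  2221: Thu (+1)  2222: Fri (+1) ✓
  2223: Sat (+1)  2224: Mon (+2)  2225: Tue (+1)  2226: Wed (+1)  2227: Thu (+1)
  2228: Sat (+2)  2229: Sun (+1)  2230: Mon (+1)  2231: Tue (+1)  2232: Thu (+2)
  2233: Fri (+1) ✓
Friday years: 2211, 2216, 2222, 2233 — 4 in total.

4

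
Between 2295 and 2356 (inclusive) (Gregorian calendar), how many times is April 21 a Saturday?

Track April 21's weekday year by year (advancing +1, or +2 across a Feb 29):
  2295: Sun  2296: Tue (+2)  2297: Wed (+1)  2298: Thu (+1)  2299: Fri (+1)
  2300: Sat (+1) ✓  2301: Sun (+1)  2302: Mon (+1)  2303: Tue (+1)  2304: Thu (+2)
  2305: Fri (+1)  2306: Sat (+1) ✓  2307: Sun (+1)  2308: Tue (+2)  … (34 more years) …
  2343: Wed (+1)  2344: Fri (+2)  2345: Sat (+1) ✓  2346: Sun (+1)  2347: Mon (+1)
  2348: Wed (+2)  2349: Thu (+1)  2350: Fri (+1)  2351: Sat (+1) ✓  2352: Mon (+2)
  2353: Tue (+1)  2354: Wed (+1)  2355: Thu (+1)  2356: Sat (+2) ✓
Saturday years: 2300, 2306, 2317, 2323, 2328, 2334, 2345, 2351, 2356 — 9 in total.

9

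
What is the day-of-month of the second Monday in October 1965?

October 1, 1965 is a Friday, so the first Monday is the 4th.
The second Monday is 4 + 7 = 11.

11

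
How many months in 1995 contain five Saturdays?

A month of length L has five Saturdays iff its first Saturday is on day ≤ L−28 (so day 1–3 in a 31-day month, 1–2 in a 30-day month, day 1 in a leap February).
Checking each month of 1995: Jan starts Sun (31d); Feb starts Wed (28d); Mar starts Wed (31d); Apr starts Sat (30d) ✓; May starts Mon (31d); Jun starts Thu (30d); Jul starts Sat (31d) ✓; Aug starts Tue (31d); Sep starts Fri (30d) ✓; Oct starts Sun (31d); Nov starts Wed (30d); Dec starts Fri (31d) ✓.
Five-Saturday months: April, July, September, December → 4.

4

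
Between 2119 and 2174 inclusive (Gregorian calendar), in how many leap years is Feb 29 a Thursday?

Leap years in 2119–2174: 14 of them.
Feb 29 weekday advances by 5 (mod 7) from one leap year to the next four years later (or differs when a century non-leap intervenes).
Leap-day weekdays: 2120:Thu✓ 2124:Tue 2128:Sun 2132:Fri 2136:Wed 2140:Mon 2144:Sat 2148:Thu✓ 2152:Tue 2156:Sun 2160:Fri 2164:Wed 2168:Mon 2172:Sat
Thursday: 2120, 2148 → 2.

2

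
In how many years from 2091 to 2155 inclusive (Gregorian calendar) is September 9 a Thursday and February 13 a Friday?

1

Check each year's weekday for September 9 and February 13:
  2091: Sun/Tue  2092: Tue/Wed  2093: Wed/Fri  2094: Thu/Sat  2095: Fri/Sun  2096: Sun/Mon  2097: Mon/Wed  2098: Tue/Thu  2099: Wed/Fri  2100: Thu/Sat  2101: Fri/Sun  2102: Sat/Mon  2103: Sun/Tue  2104: Tue/Wed  …(37 more)…  2142: Sun/Tue  2143: Mon/Wed  2144: Wed/Thu  2145: Thu/Sat  2146: Fri/Sun  2147: Sat/Mon  2148: Mon/Tue  2149: Tue/Thu  2150: Wed/Fri  2151: Thu/Sat  2152: Sat/Sun  2153: Sun/Tue  2154: Mon/Wed  2155: Tue/Thu
Both conditions hold in: 2128 — 1.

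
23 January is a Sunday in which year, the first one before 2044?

From one year to the next, a fixed date's weekday advances by 1, or by 2 when a Feb 29 lies between the two dates.
2044: January 23 is Saturday.
2043: Friday (−1)
2042: Thursday (−1)
2041: Wednesday (−1)
2040: Monday (−2)
2039: Sunday (−1)
23 January falls on a Sunday in 2039.

2039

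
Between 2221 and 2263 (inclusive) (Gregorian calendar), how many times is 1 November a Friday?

6

Track 1 November's weekday year by year (advancing +1, or +2 across a Feb 29):
  2221: Thu  2222: Fri (+1) ✓  2223: Sat (+1)  2224: Mon (+2)  2225: Tue (+1)
  2226: Wed (+1)  2227: Thu (+1)  2228: Sat (+2)  2229: Sun (+1)  2230: Mon (+1)
  2231: Tue (+1)  2232: Thu (+2)  2233: Fri (+1) ✓  2234: Sat (+1)  … (15 more years) …
  2250: Fri (+1) ✓  2251: Sat (+1)  2252: Mon (+2)  2253: Tue (+1)  2254: Wed (+1)
  2255: Thu (+1)  2256: Sat (+2)  2257: Sun (+1)  2258: Mon (+1)  2259: Tue (+1)
  2260: Thu (+2)  2261: Fri (+1) ✓  2262: Sat (+1)  2263: Sun (+1)
Friday years: 2222, 2233, 2239, 2244, 2250, 2261 — 6 in total.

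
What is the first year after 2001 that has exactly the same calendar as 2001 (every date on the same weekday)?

2007

Two years share a calendar iff Jan 1 falls on the same weekday and both are leap or both are common. 2001: Jan 1 is Monday, common year.
2002: Jan 1 Tuesday, common
2003: Jan 1 Wednesday, common
2004: Jan 1 Thursday, leap
2005: Jan 1 Saturday, common
2006: Jan 1 Sunday, common
2007: Jan 1 Monday, common
2007 matches on both conditions.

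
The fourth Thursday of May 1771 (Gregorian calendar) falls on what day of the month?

23

May 1, 1771 is a Wednesday, so the first Thursday is the 2nd.
The fourth Thursday is 2 + 21 = 23.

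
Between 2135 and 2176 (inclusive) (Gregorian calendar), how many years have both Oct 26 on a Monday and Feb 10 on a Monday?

Check each year's weekday for Oct 26 and Feb 10:
  2135: Wed/Thu  2136: Fri/Fri  2137: Sat/Sun  2138: Sun/Mon  2139: Mon/Tue  2140: Wed/Wed  2141: Thu/Fri  2142: Fri/Sat  2143: Sat/Sun  2144: Mon/Mon ✓  2145: Tue/Wed  2146: Wed/Thu  2147: Thu/Fri  2148: Sat/Sat  …(14 more)…  2163: Wed/Thu  2164: Fri/Fri  2165: Sat/Sun  2166: Sun/Mon  2167: Mon/Tue  2168: Wed/Wed  2169: Thu/Fri  2170: Fri/Sat  2171: Sat/Sun  2172: Mon/Mon ✓  2173: Tue/Wed  2174: Wed/Thu  2175: Thu/Fri  2176: Sat/Sat
Both conditions hold in: 2144, 2172 — 2.

2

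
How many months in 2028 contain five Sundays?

A month of length L has five Sundays iff its first Sunday is on day ≤ L−28 (so day 1–3 in a 31-day month, 1–2 in a 30-day month, day 1 in a leap February).
Checking each month of 2028: Jan starts Sat (31d) ✓; Feb starts Tue (29d); Mar starts Wed (31d); Apr starts Sat (30d) ✓; May starts Mon (31d); Jun starts Thu (30d); Jul starts Sat (31d) ✓; Aug starts Tue (31d); Sep starts Fri (30d); Oct starts Sun (31d) ✓; Nov starts Wed (30d); Dec starts Fri (31d) ✓.
Five-Sunday months: January, April, July, October, December → 5.

5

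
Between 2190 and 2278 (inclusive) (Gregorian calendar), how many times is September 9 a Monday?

Track September 9's weekday year by year (advancing +1, or +2 across a Feb 29):
  2190: Thu  2191: Fri (+1)  2192: Sun (+2)  2193: Mon (+1) ✓  2194: Tue (+1)
  2195: Wed (+1)  2196: Fri (+2)  2197: Sat (+1)  2198: Sun (+1)  2199: Mon (+1) ✓
  2200: Tue (+1)  2201: Wed (+1)  2202: Thu (+1)  2203: Fri (+1)  … (61 more years) …
  2265: Sat (+1)  2266: Sun (+1)  2267: Mon (+1) ✓  2268: Wed (+2)  2269: Thu (+1)
  2270: Fri (+1)  2271: Sat (+1)  2272: Mon (+2) ✓  2273: Tue (+1)  2274: Wed (+1)
  2275: Thu (+1)  2276: Sat (+2)  2277: Sun (+1)  2278: Mon (+1) ✓
Monday years: 2193, 2199, 2205, 2211, 2216, 2222, 2233, 2239, 2244, 2250, 2261, 2267, 2272, 2278 — 14 in total.

14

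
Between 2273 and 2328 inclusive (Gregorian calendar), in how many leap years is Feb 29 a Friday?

2

Leap years in 2273–2328: 13 of them.
Feb 29 weekday advances by 5 (mod 7) from one leap year to the next four years later (or differs when a century non-leap intervenes).
Leap-day weekdays: 2276:Tue 2280:Sun 2284:Fri✓ 2288:Wed 2292:Mon 2296:Sat 2304:Mon 2308:Sat 2312:Thu 2316:Tue 2320:Sun 2324:Fri✓ 2328:Wed
Friday: 2284, 2324 → 2.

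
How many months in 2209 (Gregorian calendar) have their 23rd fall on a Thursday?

Check the 23rd of each month of 2209: Jan 23: Mon, Feb 23: Thu, Mar 23: Thu, Apr 23: Sun, May 23: Tue, Jun 23: Fri, Jul 23: Sun, Aug 23: Wed, Sep 23: Sat, Oct 23: Mon, Nov 23: Thu, Dec 23: Sat.
Thursday occurs in February, March, November — 3 months.

3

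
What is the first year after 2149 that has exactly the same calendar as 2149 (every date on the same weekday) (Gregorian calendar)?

2155

Two years share a calendar iff Jan 1 falls on the same weekday and both are leap or both are common. 2149: Jan 1 is Wednesday, common year.
2150: Jan 1 Thursday, common
2151: Jan 1 Friday, common
2152: Jan 1 Saturday, leap
2153: Jan 1 Monday, common
2154: Jan 1 Tuesday, common
2155: Jan 1 Wednesday, common
2155 matches on both conditions.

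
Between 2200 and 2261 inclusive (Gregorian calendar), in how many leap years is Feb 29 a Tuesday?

Leap years in 2200–2261: 15 of them.
Feb 29 weekday advances by 5 (mod 7) from one leap year to the next four years later (or differs when a century non-leap intervenes).
Leap-day weekdays: 2204:Wed 2208:Mon 2212:Sat 2216:Thu 2220:Tue✓ 2224:Sun 2228:Fri 2232:Wed 2236:Mon 2240:Sat 2244:Thu 2248:Tue✓ 2252:Sun 2256:Fri 2260:Wed
Tuesday: 2220, 2248 → 2.

2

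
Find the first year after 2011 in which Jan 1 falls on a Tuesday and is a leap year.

2036

Jan 1 advances by 2 weekdays after a leap year and by 1 after a common year.
2011: Jan 1 is Saturday.
2012: Sunday (leap)
2013: Tuesday
2014: Wednesday
2015: Thursday
2016: Friday (leap)
2017: Sunday
2018: Monday
2019: Tuesday
2020: Wednesday (leap)
2021: Friday
2022: Saturday
2023: Sunday
2024: Monday (leap)
2025: Wednesday
2026: Thursday
2027: Friday
2028: Saturday (leap)
2029: Monday
2030: Tuesday
2031: Wednesday
2032: Thursday (leap)
2033: Saturday
2034: Sunday
2035: Monday
2036: Tuesday (leap)
2036 begins on a Tuesday and is a leap year.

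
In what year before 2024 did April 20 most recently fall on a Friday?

2018

From one year to the next, a fixed date's weekday advances by 1, or by 2 when a Feb 29 lies between the two dates.
2024: April 20 is Saturday.
2023: Thursday (−2)
2022: Wednesday (−1)
2021: Tuesday (−1)
2020: Monday (−1)
2019: Saturday (−2)
2018: Friday (−1)
April 20 falls on a Friday in 2018.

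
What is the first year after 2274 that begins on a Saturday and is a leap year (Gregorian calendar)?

2276

Jan 1 advances by 2 weekdays after a leap year and by 1 after a common year.
2274: Jan 1 is Thursday.
2275: Friday
2276: Saturday (leap)
2276 begins on a Saturday and is a leap year.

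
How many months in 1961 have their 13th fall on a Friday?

2

Check the 13th of each month of 1961: Jan 13: Fri, Feb 13: Mon, Mar 13: Mon, Apr 13: Thu, May 13: Sat, Jun 13: Tue, Jul 13: Thu, Aug 13: Sun, Sep 13: Wed, Oct 13: Fri, Nov 13: Mon, Dec 13: Wed.
Friday occurs in January, October — 2 months.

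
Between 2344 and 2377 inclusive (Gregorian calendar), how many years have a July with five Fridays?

14

July has 31 days; it has five Fridays when Friday falls among the first (month-length − 28) days — i.e. when July 1 is one of Friday/Thursday/Wednesday.
July 1 by year: 2344:Sat 2345:Sun 2346:Mon 2347:Tue 2348:Thu✓ 2349:Fri✓ 2350:Sat 2351:Sun 2352:Tue 2353:Wed✓ 2354:Thu✓ 2355:Fri✓ 2356:Sun 2357:Mon 2358:Tue …(4 more)… 2363:Mon 2364:Wed✓ 2365:Thu✓ 2366:Fri✓ 2367:Sat 2368:Mon 2369:Tue 2370:Wed✓ 2371:Thu✓ 2372:Sat 2373:Sun 2374:Mon 2375:Tue 2376:Thu✓ 2377:Fri✓
Years with five Fridays: 2348, 2349, 2353, 2354, 2355, 2359, 2360, 2364, 2365, 2366, 2370, 2371, 2376, 2377 → 14.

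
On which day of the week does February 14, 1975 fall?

January 1, 1975 is a Wednesday.
February 14 is day 45 of the year, i.e. 44 days after Jan 1.
44 mod 7 = 2, so advance 2 weekdays from Wednesday: Friday.

Friday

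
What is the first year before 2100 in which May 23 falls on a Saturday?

From one year to the next, a fixed date's weekday advances by 1, or by 2 when a Feb 29 lies between the two dates.
2100: May 23 is Sunday.
2099: Saturday (−1)
May 23 falls on a Saturday in 2099.

2099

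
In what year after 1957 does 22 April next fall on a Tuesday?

1958

From one year to the next, a fixed date's weekday advances by 1, or by 2 when a Feb 29 lies between the two dates.
1957: April 22 is Monday.
1958: Tuesday (+1)
22 April falls on a Tuesday in 1958.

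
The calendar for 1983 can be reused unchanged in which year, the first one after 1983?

1994

Two years share a calendar iff Jan 1 falls on the same weekday and both are leap or both are common. 1983: Jan 1 is Saturday, common year.
1984: Jan 1 Sunday, leap
1985: Jan 1 Tuesday, common
1986: Jan 1 Wednesday, common
1987: Jan 1 Thursday, common
1988: Jan 1 Friday, leap
1989: Jan 1 Sunday, common
1990: Jan 1 Monday, common
1991: Jan 1 Tuesday, common
1992: Jan 1 Wednesday, leap
1993: Jan 1 Friday, common
1994: Jan 1 Saturday, common
1994 matches on both conditions.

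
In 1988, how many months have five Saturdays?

A month of length L has five Saturdays iff its first Saturday is on day ≤ L−28 (so day 1–3 in a 31-day month, 1–2 in a 30-day month, day 1 in a leap February).
Checking each month of 1988: Jan starts Fri (31d) ✓; Feb starts Mon (29d); Mar starts Tue (31d); Apr starts Fri (30d) ✓; May starts Sun (31d); Jun starts Wed (30d); Jul starts Fri (31d) ✓; Aug starts Mon (31d); Sep starts Thu (30d); Oct starts Sat (31d) ✓; Nov starts Tue (30d); Dec starts Thu (31d) ✓.
Five-Saturday months: January, April, July, October, December → 5.

5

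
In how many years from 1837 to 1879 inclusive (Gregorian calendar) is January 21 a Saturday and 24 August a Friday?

Check each year's weekday for January 21 and 24 August:
  1837: Sat/Thu  1838: Sun/Fri  1839: Mon/Sat  1840: Tue/Mon  1841: Thu/Tue  1842: Fri/Wed  1843: Sat/Thu  1844: Sun/Sat  1845: Tue/Sun  1846: Wed/Mon  1847: Thu/Tue  1848: Fri/Thu  1849: Sun/Fri  1850: Mon/Sat  …(15 more)…  1866: Sun/Fri  1867: Mon/Sat  1868: Tue/Mon  1869: Thu/Tue  1870: Fri/Wed  1871: Sat/Thu  1872: Sun/Sat  1873: Tue/Sun  1874: Wed/Mon  1875: Thu/Tue  1876: Fri/Thu  1877: Sun/Fri  1878: Mon/Sat  1879: Tue/Sun
Both conditions hold in: 1860 — 1.

1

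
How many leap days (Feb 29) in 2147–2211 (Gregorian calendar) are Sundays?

Leap years in 2147–2211: 15 of them.
Feb 29 weekday advances by 5 (mod 7) from one leap year to the next four years later (or differs when a century non-leap intervenes).
Leap-day weekdays: 2148:Thu 2152:Tue 2156:Sun✓ 2160:Fri 2164:Wed 2168:Mon 2172:Sat 2176:Thu 2180:Tue 2184:Sun✓ 2188:Fri 2192:Wed 2196:Mon 2204:Wed 2208:Mon
Sunday: 2156, 2184 → 2.

2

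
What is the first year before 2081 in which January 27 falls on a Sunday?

2075

From one year to the next, a fixed date's weekday advances by 1, or by 2 when a Feb 29 lies between the two dates.
2081: January 27 is Monday.
2080: Saturday (−2)
2079: Friday (−1)
2078: Thursday (−1)
2077: Wednesday (−1)
2076: Monday (−2)
2075: Sunday (−1)
January 27 falls on a Sunday in 2075.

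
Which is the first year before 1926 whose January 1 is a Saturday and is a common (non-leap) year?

Jan 1 advances by 2 weekdays after a leap year and by 1 after a common year.
1926: Jan 1 is Friday.
1925: Thursday
1924: Tuesday (leap)
1923: Monday
1922: Sunday
1921: Saturday
1921 begins on a Saturday and is a common year.

1921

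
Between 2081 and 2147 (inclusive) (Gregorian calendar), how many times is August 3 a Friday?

Track August 3's weekday year by year (advancing +1, or +2 across a Feb 29):
  2081: Sun  2082: Mon (+1)  2083: Tue (+1)  2084: Thu (+2)  2085: Fri (+1) ✓
  2086: Sat (+1)  2087: Sun (+1)  2088: Tue (+2)  2089: Wed (+1)  2090: Thu (+1)
  2091: Fri (+1) ✓  2092: Sun (+2)  2093: Mon (+1)  2094: Tue (+1)  … (39 more years) …
  2134: Tue (+1)  2135: Wed (+1)  2136: Fri (+2) ✓  2137: Sat (+1)  2138: Sun (+1)
  2139: Mon (+1)  2140: Wed (+2)  2141: Thu (+1)  2142: Fri (+1) ✓  2143: Sat (+1)
  2144: Mon (+2)  2145: Tue (+1)  2146: Wed (+1)  2147: Thu (+1)
Friday years: 2085, 2091, 2096, 2103, 2108, 2114, 2125, 2131, 2136, 2142 — 10 in total.

10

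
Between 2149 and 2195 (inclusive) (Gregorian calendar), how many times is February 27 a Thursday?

Track February 27's weekday year by year (advancing +1, or +2 across a Feb 29):
  2149: Thu ✓  2150: Fri (+1)  2151: Sat (+1)  2152: Sun (+1)  2153: Tue (+2)
  2154: Wed (+1)  2155: Thu (+1) ✓  2156: Fri (+1)  2157: Sun (+2)  2158: Mon (+1)
  2159: Tue (+1)  2160: Wed (+1)  2161: Fri (+2)  2162: Sat (+1)  … (19 more years) …
  2182: Wed (+1)  2183: Thu (+1) ✓  2184: Fri (+1)  2185: Sun (+2)  2186: Mon (+1)
  2187: Tue (+1)  2188: Wed (+1)  2189: Fri (+2)  2190: Sat (+1)  2191: Sun (+1)
  2192: Mon (+1)  2193: Wed (+2)  2194: Thu (+1) ✓  2195: Fri (+1)
Thursday years: 2149, 2155, 2166, 2172, 2177, 2183, 2194 — 7 in total.

7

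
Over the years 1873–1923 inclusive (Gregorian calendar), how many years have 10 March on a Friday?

8

Track 10 March's weekday year by year (advancing +1, or +2 across a Feb 29):
  1873: Mon  1874: Tue (+1)  1875: Wed (+1)  1876: Fri (+2) ✓  1877: Sat (+1)
  1878: Sun (+1)  1879: Mon (+1)  1880: Wed (+2)  1881: Thu (+1)  1882: Fri (+1) ✓
  1883: Sat (+1)  1884: Mon (+2)  1885: Tue (+1)  1886: Wed (+1)  … (23 more years) …
  1910: Thu (+1)  1911: Fri (+1) ✓  1912: Sun (+2)  1913: Mon (+1)  1914: Tue (+1)
  1915: Wed (+1)  1916: Fri (+2) ✓  1917: Sat (+1)  1918: Sun (+1)  1919: Mon (+1)
  1920: Wed (+2)  1921: Thu (+1)  1922: Fri (+1) ✓  1923: Sat (+1)
Friday years: 1876, 1882, 1893, 1899, 1905, 1911, 1916, 1922 — 8 in total.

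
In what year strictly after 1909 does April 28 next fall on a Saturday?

From one year to the next, a fixed date's weekday advances by 1, or by 2 when a Feb 29 lies between the two dates.
1909: April 28 is Wednesday.
1910: Thursday (+1)
1911: Friday (+1)
1912: Sunday (+2)
1913: Monday (+1)
1914: Tuesday (+1)
1915: Wednesday (+1)
1916: Friday (+2)
1917: Saturday (+1)
April 28 falls on a Saturday in 1917.

1917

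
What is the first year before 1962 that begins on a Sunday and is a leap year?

1956

Jan 1 advances by 2 weekdays after a leap year and by 1 after a common year.
1962: Jan 1 is Monday.
1961: Sunday
1960: Friday (leap)
1959: Thursday
1958: Wednesday
1957: Tuesday
1956: Sunday (leap)
1956 begins on a Sunday and is a leap year.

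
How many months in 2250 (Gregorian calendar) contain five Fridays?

4

A month of length L has five Fridays iff its first Friday is on day ≤ L−28 (so day 1–3 in a 31-day month, 1–2 in a 30-day month, day 1 in a leap February).
Checking each month of 2250: Jan starts Tue (31d); Feb starts Fri (28d); Mar starts Fri (31d) ✓; Apr starts Mon (30d); May starts Wed (31d) ✓; Jun starts Sat (30d); Jul starts Mon (31d); Aug starts Thu (31d) ✓; Sep starts Sun (30d); Oct starts Tue (31d); Nov starts Fri (30d) ✓; Dec starts Sun (31d).
Five-Friday months: March, May, August, November → 4.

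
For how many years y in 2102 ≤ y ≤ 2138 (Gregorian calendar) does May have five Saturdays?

16

May has 31 days; it has five Saturdays when Saturday falls among the first (month-length − 28) days — i.e. when May 1 is one of Saturday/Friday/Thursday.
May 1 by year: 2102:Mon 2103:Tue 2104:Thu✓ 2105:Fri✓ 2106:Sat✓ 2107:Sun 2108:Tue 2109:Wed 2110:Thu✓ 2111:Fri✓ 2112:Sun 2113:Mon 2114:Tue 2115:Wed 2116:Fri✓ …(7 more)… 2124:Mon 2125:Tue 2126:Wed 2127:Thu✓ 2128:Sat✓ 2129:Sun 2130:Mon 2131:Tue 2132:Thu✓ 2133:Fri✓ 2134:Sat✓ 2135:Sun 2136:Tue 2137:Wed 2138:Thu✓
Years with five Saturdays: 2104, 2105, 2106, 2110, 2111, 2116, 2117, 2121, 2122, 2123, 2127, 2128, 2132, 2133, 2134, 2138 → 16.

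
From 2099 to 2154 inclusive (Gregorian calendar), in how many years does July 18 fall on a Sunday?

8

Track July 18's weekday year by year (advancing +1, or +2 across a Feb 29):
  2099: Sat  2100: Sun (+1) ✓  2101: Mon (+1)  2102: Tue (+1)  2103: Wed (+1)
  2104: Fri (+2)  2105: Sat (+1)  2106: Sun (+1) ✓  2107: Mon (+1)  2108: Wed (+2)
  2109: Thu (+1)  2110: Fri (+1)  2111: Sat (+1)  2112: Mon (+2)  … (28 more years) …
  2141: Tue (+1)  2142: Wed (+1)  2143: Thu (+1)  2144: Sat (+2)  2145: Sun (+1) ✓
  2146: Mon (+1)  2147: Tue (+1)  2148: Thu (+2)  2149: Fri (+1)  2150: Sat (+1)
  2151: Sun (+1) ✓  2152: Tue (+2)  2153: Wed (+1)  2154: Thu (+1)
Sunday years: 2100, 2106, 2117, 2123, 2128, 2134, 2145, 2151 — 8 in total.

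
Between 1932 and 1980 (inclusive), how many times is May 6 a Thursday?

7

Track May 6's weekday year by year (advancing +1, or +2 across a Feb 29):
  1932: Fri  1933: Sat (+1)  1934: Sun (+1)  1935: Mon (+1)  1936: Wed (+2)
  1937: Thu (+1) ✓  1938: Fri (+1)  1939: Sat (+1)  1940: Mon (+2)  1941: Tue (+1)
  1942: Wed (+1)  1943: Thu (+1) ✓  1944: Sat (+2)  1945: Sun (+1)  … (21 more years) …
  1967: Sat (+1)  1968: Mon (+2)  1969: Tue (+1)  1970: Wed (+1)  1971: Thu (+1) ✓
  1972: Sat (+2)  1973: Sun (+1)  1974: Mon (+1)  1975: Tue (+1)  1976: Thu (+2) ✓
  1977: Fri (+1)  1978: Sat (+1)  1979: Sun (+1)  1980: Tue (+2)
Thursday years: 1937, 1943, 1948, 1954, 1965, 1971, 1976 — 7 in total.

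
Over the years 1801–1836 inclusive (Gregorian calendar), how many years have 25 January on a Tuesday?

5

Track 25 January's weekday year by year (advancing +1, or +2 across a Feb 29):
  1801: Sun  1802: Mon (+1)  1803: Tue (+1) ✓  1804: Wed (+1)  1805: Fri (+2)
  1806: Sat (+1)  1807: Sun (+1)  1808: Mon (+1)  1809: Wed (+2)  1810: Thu (+1)
  1811: Fri (+1)  1812: Sat (+1)  1813: Mon (+2)  1814: Tue (+1) ✓  … (8 more years) …
  1823: Sat (+1)  1824: Sun (+1)  1825: Tue (+2) ✓  1826: Wed (+1)  1827: Thu (+1)
  1828: Fri (+1)  1829: Sun (+2)  1830: Mon (+1)  1831: Tue (+1) ✓  1832: Wed (+1)
  1833: Fri (+2)  1834: Sat (+1)  1835: Sun (+1)  1836: Mon (+1)
Tuesday years: 1803, 1814, 1820, 1825, 1831 — 5 in total.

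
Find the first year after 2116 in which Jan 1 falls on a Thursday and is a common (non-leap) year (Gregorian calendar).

Jan 1 advances by 2 weekdays after a leap year and by 1 after a common year.
2116: Jan 1 is Wednesday (leap).
2117: Friday
2118: Saturday
2119: Sunday
2120: Monday (leap)
2121: Wednesday
2122: Thursday
2122 begins on a Thursday and is a common year.

2122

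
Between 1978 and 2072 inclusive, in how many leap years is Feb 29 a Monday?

Leap years in 1978–2072: 24 of them.
Feb 29 weekday advances by 5 (mod 7) from one leap year to the next four years later (or differs when a century non-leap intervenes).
Leap-day weekdays: 1980:Fri 1984:Wed 1988:Mon✓ 1992:Sat 1996:Thu 2000:Tue 2004:Sun 2008:Fri 2012:Wed 2016:Mon✓ 2020:Sat 2024:Thu 2028:Tue 2032:Sun 2036:Fri 2040:Wed 2044:Mon✓ 2048:Sat 2052:Thu 2056:Tue 2060:Sun 2064:Fri 2068:Wed 2072:Mon✓
Monday: 1988, 2016, 2044, 2072 → 4.

4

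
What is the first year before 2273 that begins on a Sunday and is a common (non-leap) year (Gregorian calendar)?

Jan 1 advances by 2 weekdays after a leap year and by 1 after a common year.
2273: Jan 1 is Wednesday.
2272: Monday (leap)
2271: Sunday
2271 begins on a Sunday and is a common year.

2271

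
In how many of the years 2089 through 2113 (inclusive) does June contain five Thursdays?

8

June has 30 days; it has five Thursdays when Thursday falls among the first (month-length − 28) days — i.e. when June 1 is one of Thursday/Wednesday.
June 1 by year: 2089:Wed✓ 2090:Thu✓ 2091:Fri 2092:Sun 2093:Mon 2094:Tue 2095:Wed✓ 2096:Fri 2097:Sat 2098:Sun 2099:Mon 2100:Tue 2101:Wed✓ 2102:Thu✓ 2103:Fri 2104:Sun 2105:Mon 2106:Tue 2107:Wed✓ 2108:Fri 2109:Sat 2110:Sun 2111:Mon 2112:Wed✓ 2113:Thu✓
Years with five Thursdays: 2089, 2090, 2095, 2101, 2102, 2107, 2112, 2113 → 8.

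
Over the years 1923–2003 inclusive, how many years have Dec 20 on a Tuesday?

11

Track Dec 20's weekday year by year (advancing +1, or +2 across a Feb 29):
  1923: Thu  1924: Sat (+2)  1925: Sun (+1)  1926: Mon (+1)  1927: Tue (+1) ✓
  1928: Thu (+2)  1929: Fri (+1)  1930: Sat (+1)  1931: Sun (+1)  1932: Tue (+2) ✓
  1933: Wed (+1)  1934: Thu (+1)  1935: Fri (+1)  1936: Sun (+2)  … (53 more years) …
  1990: Thu (+1)  1991: Fri (+1)  1992: Sun (+2)  1993: Mon (+1)  1994: Tue (+1) ✓
  1995: Wed (+1)  1996: Fri (+2)  1997: Sat (+1)  1998: Sun (+1)  1999: Mon (+1)
  2000: Wed (+2)  2001: Thu (+1)  2002: Fri (+1)  2003: Sat (+1)
Tuesday years: 1927, 1932, 1938, 1949, 1955, 1960, 1966, 1977, 1983, 1988, 1994 — 11 in total.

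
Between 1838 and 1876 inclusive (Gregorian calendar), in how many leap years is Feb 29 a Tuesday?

2

Leap years in 1838–1876: 10 of them.
Feb 29 weekday advances by 5 (mod 7) from one leap year to the next four years later (or differs when a century non-leap intervenes).
Leap-day weekdays: 1840:Sat 1844:Thu 1848:Tue✓ 1852:Sun 1856:Fri 1860:Wed 1864:Mon 1868:Sat 1872:Thu 1876:Tue✓
Tuesday: 1848, 1876 → 2.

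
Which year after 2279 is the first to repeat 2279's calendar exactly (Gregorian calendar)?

2290

Two years share a calendar iff Jan 1 falls on the same weekday and both are leap or both are common. 2279: Jan 1 is Wednesday, common year.
2280: Jan 1 Thursday, leap
2281: Jan 1 Saturday, common
2282: Jan 1 Sunday, common
2283: Jan 1 Monday, common
2284: Jan 1 Tuesday, leap
2285: Jan 1 Thursday, common
2286: Jan 1 Friday, common
2287: Jan 1 Saturday, common
2288: Jan 1 Sunday, leap
2289: Jan 1 Tuesday, common
2290: Jan 1 Wednesday, common
2290 matches on both conditions.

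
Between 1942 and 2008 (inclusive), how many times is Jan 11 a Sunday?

10

Track Jan 11's weekday year by year (advancing +1, or +2 across a Feb 29):
  1942: Sun ✓  1943: Mon (+1)  1944: Tue (+1)  1945: Thu (+2)  1946: Fri (+1)
  1947: Sat (+1)  1948: Sun (+1) ✓  1949: Tue (+2)  1950: Wed (+1)  1951: Thu (+1)
  1952: Fri (+1)  1953: Sun (+2) ✓  1954: Mon (+1)  1955: Tue (+1)  … (39 more years) …
  1995: Wed (+1)  1996: Thu (+1)  1997: Sat (+2)  1998: Sun (+1) ✓  1999: Mon (+1)
  2000: Tue (+1)  2001: Thu (+2)  2002: Fri (+1)  2003: Sat (+1)  2004: Sun (+1) ✓
  2005: Tue (+2)  2006: Wed (+1)  2007: Thu (+1)  2008: Fri (+1)
Sunday years: 1942, 1948, 1953, 1959, 1970, 1976, 1981, 1987, 1998, 2004 — 10 in total.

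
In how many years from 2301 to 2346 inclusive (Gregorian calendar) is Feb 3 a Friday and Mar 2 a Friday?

1

Check each year's weekday for Feb 3 and Mar 2:
  2301: Sun/Sat  2302: Mon/Sun  2303: Tue/Mon  2304: Wed/Wed  2305: Fri/Thu  2306: Sat/Fri  2307: Sun/Sat  2308: Mon/Mon  2309: Wed/Tue  2310: Thu/Wed  2311: Fri/Thu  2312: Sat/Sat  2313: Mon/Sun  2314: Tue/Mon  …(18 more)…  2333: Fri/Thu  2334: Sat/Fri  2335: Sun/Sat  2336: Mon/Mon  2337: Wed/Tue  2338: Thu/Wed  2339: Fri/Thu  2340: Sat/Sat  2341: Mon/Sun  2342: Tue/Mon  2343: Wed/Tue  2344: Thu/Thu  2345: Sat/Fri  2346: Sun/Sat
Both conditions hold in: 2328 — 1.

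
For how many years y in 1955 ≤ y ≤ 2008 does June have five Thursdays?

June has 30 days; it has five Thursdays when Thursday falls among the first (month-length − 28) days — i.e. when June 1 is one of Thursday/Wednesday.
June 1 by year: 1955:Wed✓ 1956:Fri 1957:Sat 1958:Sun 1959:Mon 1960:Wed✓ 1961:Thu✓ 1962:Fri 1963:Sat 1964:Mon 1965:Tue 1966:Wed✓ 1967:Thu✓ 1968:Sat 1969:Sun …(24 more)… 1994:Wed✓ 1995:Thu✓ 1996:Sat 1997:Sun 1998:Mon 1999:Tue 2000:Thu✓ 2001:Fri 2002:Sat 2003:Sun 2004:Tue 2005:Wed✓ 2006:Thu✓ 2007:Fri 2008:Sun
Years with five Thursdays: 1955, 1960, 1961, 1966, 1967, 1972, 1977, 1978, 1983, 1988, 1989, 1994, 1995, 2000, 2005, 2006 → 16.

16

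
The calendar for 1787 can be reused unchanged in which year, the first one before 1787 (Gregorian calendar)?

Two years share a calendar iff Jan 1 falls on the same weekday and both are leap or both are common. 1787: Jan 1 is Monday, common year.
1786: Jan 1 Sunday, common
1785: Jan 1 Saturday, common
1784: Jan 1 Thursday, leap
1783: Jan 1 Wednesday, common
1782: Jan 1 Tuesday, common
1781: Jan 1 Monday, common
1781 matches on both conditions.

1781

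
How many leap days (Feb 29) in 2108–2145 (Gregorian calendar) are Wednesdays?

2

Leap years in 2108–2145: 10 of them.
Feb 29 weekday advances by 5 (mod 7) from one leap year to the next four years later (or differs when a century non-leap intervenes).
Leap-day weekdays: 2108:Wed✓ 2112:Mon 2116:Sat 2120:Thu 2124:Tue 2128:Sun 2132:Fri 2136:Wed✓ 2140:Mon 2144:Sat
Wednesday: 2108, 2136 → 2.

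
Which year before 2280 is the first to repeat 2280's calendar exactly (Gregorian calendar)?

2252

Two years share a calendar iff Jan 1 falls on the same weekday and both are leap or both are common. 2280: Jan 1 is Thursday, leap year.
2279: Jan 1 Wednesday, common
2278: Jan 1 Tuesday, common
2277: Jan 1 Monday, common
2276: Jan 1 Saturday, leap
2275: Jan 1 Friday, common
2274: Jan 1 Thursday, common
2273: Jan 1 Wednesday, common
2272: Jan 1 Monday, leap
2271: Jan 1 Sunday, common
2270: Jan 1 Saturday, common
2269: Jan 1 Friday, common
2268: Jan 1 Wednesday, leap
2267: Jan 1 Tuesday, common
2266: Jan 1 Monday, common
2265: Jan 1 Sunday, common
2264: Jan 1 Friday, leap
2263: Jan 1 Thursday, common
2262: Jan 1 Wednesday, common
2261: Jan 1 Tuesday, common
2260: Jan 1 Sunday, leap
2259: Jan 1 Saturday, common
2258: Jan 1 Friday, common
2257: Jan 1 Thursday, common
2256: Jan 1 Tuesday, leap
2255: Jan 1 Monday, common
2254: Jan 1 Sunday, common
2253: Jan 1 Saturday, common
2252: Jan 1 Thursday, leap
2252 matches on both conditions.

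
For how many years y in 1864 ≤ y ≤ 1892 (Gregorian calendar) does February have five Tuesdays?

February has 28 days (29 in leap years); it has five Tuesdays when Tuesday falls among the first (month-length − 28) days — i.e. when February 1 is Tuesday in a leap year (never in a common year).
February 1 by year: 1864:Mon 1865:Wed 1866:Thu 1867:Fri 1868:Sat 1869:Mon 1870:Tue 1871:Wed 1872:Thu 1873:Sat 1874:Sun 1875:Mon 1876:Tue✓ 1877:Thu 1878:Fri 1879:Sat 1880:Sun 1881:Tue 1882:Wed 1883:Thu 1884:Fri 1885:Sun 1886:Mon 1887:Tue 1888:Wed 1889:Fri 1890:Sat 1891:Sun 1892:Mon
Years with five Tuesdays: 1876 → 1.

1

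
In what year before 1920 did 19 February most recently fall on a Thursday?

1914

From one year to the next, a fixed date's weekday advances by 1, or by 2 when a Feb 29 lies between the two dates.
1920: February 19 is Thursday.
1919: Wednesday (−1)
1918: Tuesday (−1)
1917: Monday (−1)
1916: Saturday (−2)
1915: Friday (−1)
1914: Thursday (−1)
19 February falls on a Thursday in 1914.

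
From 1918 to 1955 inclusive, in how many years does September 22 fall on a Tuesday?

Track September 22's weekday year by year (advancing +1, or +2 across a Feb 29):
  1918: Sun  1919: Mon (+1)  1920: Wed (+2)  1921: Thu (+1)  1922: Fri (+1)
  1923: Sat (+1)  1924: Mon (+2)  1925: Tue (+1) ✓  1926: Wed (+1)  1927: Thu (+1)
  1928: Sat (+2)  1929: Sun (+1)  1930: Mon (+1)  1931: Tue (+1) ✓  … (10 more years) …
  1942: Tue (+1) ✓  1943: Wed (+1)  1944: Fri (+2)  1945: Sat (+1)  1946: Sun (+1)
  1947: Mon (+1)  1948: Wed (+2)  1949: Thu (+1)  1950: Fri (+1)  1951: Sat (+1)
  1952: Mon (+2)  1953: Tue (+1) ✓  1954: Wed (+1)  1955: Thu (+1)
Tuesday years: 1925, 1931, 1936, 1942, 1953 — 5 in total.

5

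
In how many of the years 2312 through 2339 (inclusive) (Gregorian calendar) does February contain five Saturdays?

1

February has 28 days (29 in leap years); it has five Saturdays when Saturday falls among the first (month-length − 28) days — i.e. when February 1 is Saturday in a leap year (never in a common year).
February 1 by year: 2312:Thu 2313:Sat 2314:Sun 2315:Mon 2316:Tue 2317:Thu 2318:Fri 2319:Sat 2320:Sun 2321:Tue 2322:Wed 2323:Thu 2324:Fri 2325:Sun 2326:Mon 2327:Tue 2328:Wed 2329:Fri 2330:Sat 2331:Sun 2332:Mon 2333:Wed 2334:Thu 2335:Fri 2336:Sat✓ 2337:Mon 2338:Tue 2339:Wed
Years with five Saturdays: 2336 → 1.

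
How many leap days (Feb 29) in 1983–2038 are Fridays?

Leap years in 1983–2038: 14 of them.
Feb 29 weekday advances by 5 (mod 7) from one leap year to the next four years later (or differs when a century non-leap intervenes).
Leap-day weekdays: 1984:Wed 1988:Mon 1992:Sat 1996:Thu 2000:Tue 2004:Sun 2008:Fri✓ 2012:Wed 2016:Mon 2020:Sat 2024:Thu 2028:Tue 2032:Sun 2036:Fri✓
Friday: 2008, 2036 → 2.

2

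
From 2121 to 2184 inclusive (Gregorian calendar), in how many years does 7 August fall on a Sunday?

Track 7 August's weekday year by year (advancing +1, or +2 across a Feb 29):
  2121: Thu  2122: Fri (+1)  2123: Sat (+1)  2124: Mon (+2)  2125: Tue (+1)
  2126: Wed (+1)  2127: Thu (+1)  2128: Sat (+2)  2129: Sun (+1) ✓  2130: Mon (+1)
  2131: Tue (+1)  2132: Thu (+2)  2133: Fri (+1)  2134: Sat (+1)  … (36 more years) …
  2171: Wed (+1)  2172: Fri (+2)  2173: Sat (+1)  2174: Sun (+1) ✓  2175: Mon (+1)
  2176: Wed (+2)  2177: Thu (+1)  2178: Fri (+1)  2179: Sat (+1)  2180: Mon (+2)
  2181: Tue (+1)  2182: Wed (+1)  2183: Thu (+1)  2184: Sat (+2)
Sunday years: 2129, 2135, 2140, 2146, 2157, 2163, 2168, 2174 — 8 in total.

8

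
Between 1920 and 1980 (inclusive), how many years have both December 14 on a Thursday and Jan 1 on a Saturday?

2

Check each year's weekday for December 14 and Jan 1:
  1920: Tue/Thu  1921: Wed/Sat  1922: Thu/Sun  1923: Fri/Mon  1924: Sun/Tue  1925: Mon/Thu  1926: Tue/Fri  1927: Wed/Sat  1928: Fri/Sun  1929: Sat/Tue  1930: Sun/Wed  1931: Mon/Thu  1932: Wed/Fri  1933: Thu/Sun  …(33 more)…  1967: Thu/Sun  1968: Sat/Mon  1969: Sun/Wed  1970: Mon/Thu  1971: Tue/Fri  1972: Thu/Sat ✓  1973: Fri/Mon  1974: Sat/Tue  1975: Sun/Wed  1976: Tue/Thu  1977: Wed/Sat  1978: Thu/Sun  1979: Fri/Mon  1980: Sun/Tue
Both conditions hold in: 1944, 1972 — 2.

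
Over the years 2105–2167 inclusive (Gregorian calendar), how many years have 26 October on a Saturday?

Track 26 October's weekday year by year (advancing +1, or +2 across a Feb 29):
  2105: Mon  2106: Tue (+1)  2107: Wed (+1)  2108: Fri (+2)  2109: Sat (+1) ✓
  2110: Sun (+1)  2111: Mon (+1)  2112: Wed (+2)  2113: Thu (+1)  2114: Fri (+1)
  2115: Sat (+1) ✓  2116: Mon (+2)  2117: Tue (+1)  2118: Wed (+1)  … (35 more years) …
  2154: Sat (+1) ✓  2155: Sun (+1)  2156: Tue (+2)  2157: Wed (+1)  2158: Thu (+1)
  2159: Fri (+1)  2160: Sun (+2)  2161: Mon (+1)  2162: Tue (+1)  2163: Wed (+1)
  2164: Fri (+2)  2165: Sat (+1) ✓  2166: Sun (+1)  2167: Mon (+1)
Saturday years: 2109, 2115, 2120, 2126, 2137, 2143, 2148, 2154, 2165 — 9 in total.

9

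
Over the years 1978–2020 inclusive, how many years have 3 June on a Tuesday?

6

Track 3 June's weekday year by year (advancing +1, or +2 across a Feb 29):
  1978: Sat  1979: Sun (+1)  1980: Tue (+2) ✓  1981: Wed (+1)  1982: Thu (+1)
  1983: Fri (+1)  1984: Sun (+2)  1985: Mon (+1)  1986: Tue (+1) ✓  1987: Wed (+1)
  1988: Fri (+2)  1989: Sat (+1)  1990: Sun (+1)  1991: Mon (+1)  … (15 more years) …
  2007: Sun (+1)  2008: Tue (+2) ✓  2009: Wed (+1)  2010: Thu (+1)  2011: Fri (+1)
  2012: Sun (+2)  2013: Mon (+1)  2014: Tue (+1) ✓  2015: Wed (+1)  2016: Fri (+2)
  2017: Sat (+1)  2018: Sun (+1)  2019: Mon (+1)  2020: Wed (+2)
Tuesday years: 1980, 1986, 1997, 2003, 2008, 2014 — 6 in total.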